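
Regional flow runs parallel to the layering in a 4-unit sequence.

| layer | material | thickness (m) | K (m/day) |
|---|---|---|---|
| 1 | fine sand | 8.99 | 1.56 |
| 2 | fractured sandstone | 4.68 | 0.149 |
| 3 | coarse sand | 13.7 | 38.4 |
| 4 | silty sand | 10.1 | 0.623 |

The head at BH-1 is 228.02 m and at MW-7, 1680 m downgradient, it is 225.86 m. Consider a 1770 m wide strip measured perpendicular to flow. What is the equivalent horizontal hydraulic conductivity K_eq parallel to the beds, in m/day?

Flow is parallel to layering, so each bed carries its own Darcy discharge and the transmissivities add.
Σ(K_i·b_i) = 1.56×8.99 + 0.149×4.68 + 38.4×13.7 + 0.623×10.1 = 547.1 m²/day.
Total thickness b = 37.47 m, so K_eq = Σ(K_i·b_i)/b = 14.60 m/day.

14.6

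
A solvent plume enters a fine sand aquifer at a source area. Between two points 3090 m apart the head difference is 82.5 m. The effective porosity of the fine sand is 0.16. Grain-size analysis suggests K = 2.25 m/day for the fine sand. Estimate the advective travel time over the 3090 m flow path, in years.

22.5

Hydraulic gradient i = Δh / L = 82.5 / 3090 = 0.02670.
Darcy flux q = K · i = 2.250 × 0.02670 = 0.06007 m/day.
Seepage velocity v = q / n_e = 0.06007 / 0.16 = 0.3755 m/day.
Travel time t = L / v = 3090 / 0.3755 = 8230 days = 22.53 years.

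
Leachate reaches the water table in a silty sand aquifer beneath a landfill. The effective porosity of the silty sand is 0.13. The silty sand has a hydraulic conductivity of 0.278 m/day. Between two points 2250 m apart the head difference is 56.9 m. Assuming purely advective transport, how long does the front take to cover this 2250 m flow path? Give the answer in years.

114

Hydraulic gradient i = Δh / L = 56.9 / 2250 = 0.02529.
Darcy flux q = K · i = 0.2780 × 0.02529 = 0.007030 m/day.
Seepage velocity v = q / n_e = 0.007030 / 0.13 = 0.05408 m/day.
Travel time t = L / v = 2250 / 0.05408 = 41606 days = 113.9 years.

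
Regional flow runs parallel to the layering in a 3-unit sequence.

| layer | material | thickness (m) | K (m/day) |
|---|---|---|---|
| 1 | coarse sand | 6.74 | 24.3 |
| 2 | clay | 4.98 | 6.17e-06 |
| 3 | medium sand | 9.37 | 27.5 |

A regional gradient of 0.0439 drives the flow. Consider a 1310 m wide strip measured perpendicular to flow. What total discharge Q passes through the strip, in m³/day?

Flow is parallel to layering, so each bed carries its own Darcy discharge and the transmissivities add.
Σ(K_i·b_i) = 24.3×6.74 + 6.17e-06×4.98 + 27.5×9.37 = 421.5 m²/day.
Hydraulic gradient i = 0.0439.
Q = Σ(K_i·b_i) · W · i = 421.5 × 1310 × 0.04390 = 24238 m³/day.

24200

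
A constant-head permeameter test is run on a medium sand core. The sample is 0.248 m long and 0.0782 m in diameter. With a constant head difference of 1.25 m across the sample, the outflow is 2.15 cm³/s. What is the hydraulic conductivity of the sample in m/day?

Cross-sectional area A = π·(d/2)² = π × (0.0782/2)² = 0.004803 m².
Convert discharge: 2.15 cm³/s = 2.150e-06 m³/s.
Darcy's law rearranged: K = Q·L / (A·Δh) = 2.150e-06 × 0.248 / (0.004803 × 1.25) = 8.881e-05 m/s = 7.673 m/day.

7.67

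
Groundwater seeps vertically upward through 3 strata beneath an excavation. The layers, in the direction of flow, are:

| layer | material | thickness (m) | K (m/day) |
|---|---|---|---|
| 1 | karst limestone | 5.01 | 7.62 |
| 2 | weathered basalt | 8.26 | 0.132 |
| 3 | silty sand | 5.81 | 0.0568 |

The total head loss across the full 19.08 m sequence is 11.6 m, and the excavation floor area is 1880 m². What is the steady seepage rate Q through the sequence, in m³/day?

132

Flow is perpendicular to layering, so the layers act in series and the equivalent K is the thickness-weighted harmonic mean.
Total thickness L = 5.01 + 8.26 + 5.81 = 19.08 m.
Σ(b_i/K_i) = 5.01/7.62 + 8.26/0.132 + 5.81/0.0568 = 165.5 d.
K_eq = L / Σ(b_i/K_i) = 19.08 / 165.5 = 0.1153 m/day.
Q = K_eq · A · (Δh/L) = 0.1153 × 1880 × (11.6/19.08) = 131.8 m³/day.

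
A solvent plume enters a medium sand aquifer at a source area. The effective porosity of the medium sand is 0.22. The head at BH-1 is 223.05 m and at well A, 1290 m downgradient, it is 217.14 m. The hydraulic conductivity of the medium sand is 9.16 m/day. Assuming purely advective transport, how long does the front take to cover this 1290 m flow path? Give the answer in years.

Hydraulic gradient i = (223.05 − 217.14) / 1290 = 5.91 / 1290 = 0.004581.
Darcy flux q = K · i = 9.160 × 0.004581 = 0.04197 m/day.
Seepage velocity v = q / n_e = 0.04197 / 0.22 = 0.1908 m/day.
Travel time t = L / v = 1290 / 0.1908 = 6763 days = 18.52 years.

18.5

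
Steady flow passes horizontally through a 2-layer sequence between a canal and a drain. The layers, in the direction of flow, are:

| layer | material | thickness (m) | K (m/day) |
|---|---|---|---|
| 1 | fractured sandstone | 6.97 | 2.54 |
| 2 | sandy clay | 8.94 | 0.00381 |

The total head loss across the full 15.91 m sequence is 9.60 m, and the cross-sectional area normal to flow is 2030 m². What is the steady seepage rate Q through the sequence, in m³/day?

Flow is perpendicular to layering, so the layers act in series and the equivalent K is the thickness-weighted harmonic mean.
Total thickness L = 6.97 + 8.94 = 15.91 m.
Σ(b_i/K_i) = 6.97/2.54 + 8.94/0.00381 = 2349 d.
K_eq = L / Σ(b_i/K_i) = 15.91 / 2349 = 0.006773 m/day.
Q = K_eq · A · (Δh/L) = 0.006773 × 2030 × (9.60/15.91) = 8.296 m³/day.

8.30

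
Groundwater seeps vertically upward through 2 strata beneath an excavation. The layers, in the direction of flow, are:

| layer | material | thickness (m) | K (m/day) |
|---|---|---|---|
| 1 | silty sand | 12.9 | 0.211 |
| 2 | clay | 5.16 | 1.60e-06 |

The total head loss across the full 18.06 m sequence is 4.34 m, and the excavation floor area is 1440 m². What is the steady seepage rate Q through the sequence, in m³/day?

0.00194

Flow is perpendicular to layering, so the layers act in series and the equivalent K is the thickness-weighted harmonic mean.
Total thickness L = 12.9 + 5.16 = 18.06 m.
Σ(b_i/K_i) = 12.9/0.211 + 5.16/1.60e-06 = 3.225e+06 d.
K_eq = L / Σ(b_i/K_i) = 18.06 / 3.225e+06 = 5.600e-06 m/day.
Q = K_eq · A · (Δh/L) = 5.600e-06 × 1440 × (4.34/18.06) = 0.001938 m³/day.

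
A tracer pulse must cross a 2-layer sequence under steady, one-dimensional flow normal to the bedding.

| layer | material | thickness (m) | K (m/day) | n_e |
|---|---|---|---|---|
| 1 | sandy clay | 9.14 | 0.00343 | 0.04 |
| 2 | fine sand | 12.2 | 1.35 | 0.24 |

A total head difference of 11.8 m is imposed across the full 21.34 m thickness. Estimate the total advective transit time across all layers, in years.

With flow normal to the layers, continuity requires the same specific discharge q through every layer.
Σ(b_i/K_i) = 9.14/0.00343 + 12.2/1.35 = 2674 d.
q = Δh / Σ(b_i/K_i) = 11.8 / 2674 = 0.004413 m/day.
In each layer the seepage velocity is v_i = q/n_i, so the layer transit time is t_i = b_i·n_i / q:
  layer 1 (sandy clay): t_1 = 9.14 × 0.04 / 0.004413 = 82.84 d
  layer 2 (fine sand): t_2 = 12.2 × 0.24 / 0.004413 = 663.5 d
Total t = Σ t_i = 746.3 days = 2.043 years.

2.04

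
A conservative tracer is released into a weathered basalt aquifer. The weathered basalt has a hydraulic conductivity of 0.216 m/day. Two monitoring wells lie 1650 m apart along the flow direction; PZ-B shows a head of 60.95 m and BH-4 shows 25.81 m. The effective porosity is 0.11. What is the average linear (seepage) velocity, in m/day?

Hydraulic gradient i = (60.95 − 25.81) / 1650 = 35.14 / 1650 = 0.02130.
Darcy flux q = K · i = 0.2160 × 0.02130 = 0.004600 m/day.
Seepage velocity v = q / n_e = 0.004600 / 0.11 = 0.04182 m/day.

0.0418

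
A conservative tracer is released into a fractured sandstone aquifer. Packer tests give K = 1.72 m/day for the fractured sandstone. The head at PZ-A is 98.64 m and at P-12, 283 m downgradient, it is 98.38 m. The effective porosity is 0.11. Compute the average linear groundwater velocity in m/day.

Hydraulic gradient i = (98.64 − 98.38) / 283 = 0.26 / 283 = 0.0009187.
Darcy flux q = K · i = 1.720 × 0.0009187 = 0.001580 m/day.
Seepage velocity v = q / n_e = 0.001580 / 0.11 = 0.01437 m/day.

0.0144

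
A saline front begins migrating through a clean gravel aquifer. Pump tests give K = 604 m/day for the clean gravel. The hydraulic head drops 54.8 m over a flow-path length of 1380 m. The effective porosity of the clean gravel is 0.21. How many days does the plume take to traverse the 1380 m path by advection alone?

12.1

Hydraulic gradient i = Δh / L = 54.8 / 1380 = 0.03971.
Darcy flux q = K · i = 604.0 × 0.03971 = 23.98 m/day.
Seepage velocity v = q / n_e = 23.98 / 0.21 = 114.2 m/day.
Travel time t = L / v = 1380 / 114.2 = 12.08 days.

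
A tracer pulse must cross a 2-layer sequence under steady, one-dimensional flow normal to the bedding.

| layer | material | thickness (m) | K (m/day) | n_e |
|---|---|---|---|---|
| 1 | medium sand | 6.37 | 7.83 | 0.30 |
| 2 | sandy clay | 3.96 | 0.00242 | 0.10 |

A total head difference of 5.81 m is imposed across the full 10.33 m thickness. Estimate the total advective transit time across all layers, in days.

With flow normal to the layers, continuity requires the same specific discharge q through every layer.
Σ(b_i/K_i) = 6.37/7.83 + 3.96/0.00242 = 1637 d.
q = Δh / Σ(b_i/K_i) = 5.81 / 1637 = 0.003549 m/day.
In each layer the seepage velocity is v_i = q/n_i, so the layer transit time is t_i = b_i·n_i / q:
  layer 1 (medium sand): t_1 = 6.37 × 0.30 / 0.003549 = 538.5 d
  layer 2 (sandy clay): t_2 = 3.96 × 0.10 / 0.003549 = 111.6 d
Total t = Σ t_i = 650.1 days.

650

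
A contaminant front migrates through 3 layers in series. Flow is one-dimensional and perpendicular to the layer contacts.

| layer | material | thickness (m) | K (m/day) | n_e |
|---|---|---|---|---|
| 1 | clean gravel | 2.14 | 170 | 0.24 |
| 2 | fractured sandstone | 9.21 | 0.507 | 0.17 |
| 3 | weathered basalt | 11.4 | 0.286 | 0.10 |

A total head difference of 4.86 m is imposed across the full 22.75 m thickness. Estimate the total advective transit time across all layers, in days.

38.4

With flow normal to the layers, continuity requires the same specific discharge q through every layer.
Σ(b_i/K_i) = 2.14/170 + 9.21/0.507 + 11.4/0.286 = 58.04 d.
q = Δh / Σ(b_i/K_i) = 4.86 / 58.04 = 0.08374 m/day.
In each layer the seepage velocity is v_i = q/n_i, so the layer transit time is t_i = b_i·n_i / q:
  layer 1 (clean gravel): t_1 = 2.14 × 0.24 / 0.08374 = 6.133 d
  layer 2 (fractured sandstone): t_2 = 9.21 × 0.17 / 0.08374 = 18.70 d
  layer 3 (weathered basalt): t_3 = 11.4 × 0.10 / 0.08374 = 13.61 d
Total t = Σ t_i = 38.45 days.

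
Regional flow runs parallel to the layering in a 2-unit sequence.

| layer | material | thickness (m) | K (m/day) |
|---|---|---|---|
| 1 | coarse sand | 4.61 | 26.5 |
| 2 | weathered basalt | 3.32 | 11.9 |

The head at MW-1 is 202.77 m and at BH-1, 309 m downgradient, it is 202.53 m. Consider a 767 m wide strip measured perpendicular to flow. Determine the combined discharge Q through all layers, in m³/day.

Flow is parallel to layering, so each bed carries its own Darcy discharge and the transmissivities add.
Σ(K_i·b_i) = 26.5×4.61 + 11.9×3.32 = 161.7 m²/day.
Hydraulic gradient i = (202.77 − 202.53) / 309 = 0.24 / 309 = 0.0007767.
Q = Σ(K_i·b_i) · W · i = 161.7 × 767 × 0.0007767 = 96.31 m³/day.

96.3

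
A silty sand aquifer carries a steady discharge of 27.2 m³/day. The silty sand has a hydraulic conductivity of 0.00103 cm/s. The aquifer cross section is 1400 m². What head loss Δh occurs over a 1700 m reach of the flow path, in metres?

37.1

Convert K: 0.00103 cm/s × 864 = 0.8899 m/day.
From Q = K·A·i, i = Q / (K·A) = 27.2 / (0.8899 × 1400) = 0.02183.
Head loss Δh = i · L = 0.02183 × 1700 = 37.11 m.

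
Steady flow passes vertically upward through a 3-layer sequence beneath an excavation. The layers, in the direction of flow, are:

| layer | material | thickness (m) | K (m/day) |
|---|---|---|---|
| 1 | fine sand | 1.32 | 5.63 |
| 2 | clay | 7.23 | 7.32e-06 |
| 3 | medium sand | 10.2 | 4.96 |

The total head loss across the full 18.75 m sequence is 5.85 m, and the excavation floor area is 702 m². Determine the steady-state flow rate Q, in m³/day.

0.00416

Flow is perpendicular to layering, so the layers act in series and the equivalent K is the thickness-weighted harmonic mean.
Total thickness L = 1.32 + 7.23 + 10.2 = 18.75 m.
Σ(b_i/K_i) = 1.32/5.63 + 7.23/7.32e-06 + 10.2/4.96 = 9.877e+05 d.
K_eq = L / Σ(b_i/K_i) = 18.75 / 9.877e+05 = 1.898e-05 m/day.
Q = K_eq · A · (Δh/L) = 1.898e-05 × 702 × (5.85/18.75) = 0.004158 m³/day.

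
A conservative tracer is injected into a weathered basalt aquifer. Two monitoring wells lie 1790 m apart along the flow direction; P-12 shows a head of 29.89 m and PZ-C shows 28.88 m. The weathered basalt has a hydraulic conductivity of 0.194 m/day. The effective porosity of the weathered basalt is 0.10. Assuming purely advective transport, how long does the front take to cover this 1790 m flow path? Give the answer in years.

Hydraulic gradient i = (29.89 − 28.88) / 1790 = 1.01 / 1790 = 0.0005642.
Darcy flux q = K · i = 0.1940 × 0.0005642 = 0.0001095 m/day.
Seepage velocity v = q / n_e = 0.0001095 / 0.10 = 0.001095 m/day.
Travel time t = L / v = 1790 / 0.001095 = 1.635e+06 days = 4477 years.

4480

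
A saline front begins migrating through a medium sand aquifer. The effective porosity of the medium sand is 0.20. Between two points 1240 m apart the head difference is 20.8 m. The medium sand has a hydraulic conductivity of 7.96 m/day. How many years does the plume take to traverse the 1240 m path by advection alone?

Hydraulic gradient i = Δh / L = 20.8 / 1240 = 0.01677.
Darcy flux q = K · i = 7.960 × 0.01677 = 0.1335 m/day.
Seepage velocity v = q / n_e = 0.1335 / 0.20 = 0.6676 m/day.
Travel time t = L / v = 1240 / 0.6676 = 1857 days = 5.085 years.

5.09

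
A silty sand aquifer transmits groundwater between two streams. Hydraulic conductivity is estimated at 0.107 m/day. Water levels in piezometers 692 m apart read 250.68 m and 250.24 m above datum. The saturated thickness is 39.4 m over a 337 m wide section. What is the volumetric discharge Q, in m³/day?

Cross-sectional area A = 337 × 39.4 = 13278 m².
Hydraulic gradient i = (250.68 − 250.24) / 692 = 0.44 / 692 = 0.0006358.
Darcy's law: Q = K · A · i = 0.1070 × 13278 × 0.0006358 = 0.9034 m³/day.

0.903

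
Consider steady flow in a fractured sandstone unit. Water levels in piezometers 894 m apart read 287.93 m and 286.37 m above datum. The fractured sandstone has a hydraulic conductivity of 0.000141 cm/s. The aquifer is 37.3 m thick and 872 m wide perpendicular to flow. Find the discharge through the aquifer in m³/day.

6.91

Convert K: 0.000141 cm/s × 864 = 0.1218 m/day.
Cross-sectional area A = 872 × 37.3 = 32526 m².
Hydraulic gradient i = (287.93 − 286.37) / 894 = 1.56 / 894 = 0.001745.
Darcy's law: Q = K · A · i = 0.1218 × 32526 × 0.001745 = 6.914 m³/day.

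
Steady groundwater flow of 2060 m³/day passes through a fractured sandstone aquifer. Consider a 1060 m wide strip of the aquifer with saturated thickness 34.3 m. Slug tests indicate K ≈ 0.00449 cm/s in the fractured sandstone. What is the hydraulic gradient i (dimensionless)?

Convert K: 0.00449 cm/s × 864 = 3.879 m/day.
Cross-sectional area A = 1060 × 34.3 = 36358 m².
From Q = K·A·i, i = Q / (K·A) = 2060 / (3.879 × 36358) = 0.01461.

0.0146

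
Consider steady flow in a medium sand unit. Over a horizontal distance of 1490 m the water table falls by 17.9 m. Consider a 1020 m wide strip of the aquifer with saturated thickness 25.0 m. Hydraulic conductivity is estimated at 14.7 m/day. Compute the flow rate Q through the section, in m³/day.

4500

Cross-sectional area A = 1020 × 25.0 = 25500 m².
Hydraulic gradient i = Δh / L = 17.9 / 1490 = 0.01201.
Darcy's law: Q = K · A · i = 14.70 × 25500 × 0.01201 = 4503 m³/day.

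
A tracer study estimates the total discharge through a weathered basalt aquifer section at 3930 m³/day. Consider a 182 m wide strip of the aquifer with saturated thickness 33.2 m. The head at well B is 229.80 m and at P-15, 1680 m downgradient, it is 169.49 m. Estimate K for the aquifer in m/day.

Cross-sectional area A = 182 × 33.2 = 6042 m².
Hydraulic gradient i = (229.80 − 169.49) / 1680 = 60.31 / 1680 = 0.03590.
From Q = K·A·i, K = Q / (A·i) = 3930 / (6042 × 0.03590) = 18.12 m/day.

18.1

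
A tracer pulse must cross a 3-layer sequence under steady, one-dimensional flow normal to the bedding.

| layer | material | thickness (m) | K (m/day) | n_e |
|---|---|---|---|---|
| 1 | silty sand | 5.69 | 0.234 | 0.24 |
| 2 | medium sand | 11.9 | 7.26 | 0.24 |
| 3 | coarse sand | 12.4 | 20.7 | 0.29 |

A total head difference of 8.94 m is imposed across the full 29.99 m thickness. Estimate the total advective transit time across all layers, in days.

With flow normal to the layers, continuity requires the same specific discharge q through every layer.
Σ(b_i/K_i) = 5.69/0.234 + 11.9/7.26 + 12.4/20.7 = 26.55 d.
q = Δh / Σ(b_i/K_i) = 8.94 / 26.55 = 0.3367 m/day.
In each layer the seepage velocity is v_i = q/n_i, so the layer transit time is t_i = b_i·n_i / q:
  layer 1 (silty sand): t_1 = 5.69 × 0.24 / 0.3367 = 4.056 d
  layer 2 (medium sand): t_2 = 11.9 × 0.24 / 0.3367 = 8.483 d
  layer 3 (coarse sand): t_3 = 12.4 × 0.29 / 0.3367 = 10.68 d
Total t = Σ t_i = 23.22 days.

23.2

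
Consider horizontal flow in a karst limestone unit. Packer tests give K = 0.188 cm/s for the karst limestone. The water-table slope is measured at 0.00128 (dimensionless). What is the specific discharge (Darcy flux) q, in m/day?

0.208

Convert K: 0.188 cm/s × 864 = 162.4 m/day.
Hydraulic gradient i = 0.00128.
Specific discharge q = K · i = 162.4 × 0.001280 = 0.2079 m/day.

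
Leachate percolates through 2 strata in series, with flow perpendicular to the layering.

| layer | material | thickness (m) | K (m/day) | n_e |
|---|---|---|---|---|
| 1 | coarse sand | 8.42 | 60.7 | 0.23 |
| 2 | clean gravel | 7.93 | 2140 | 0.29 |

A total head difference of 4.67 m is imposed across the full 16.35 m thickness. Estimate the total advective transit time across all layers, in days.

With flow normal to the layers, continuity requires the same specific discharge q through every layer.
Σ(b_i/K_i) = 8.42/60.7 + 7.93/2140 = 0.1424 d.
q = Δh / Σ(b_i/K_i) = 4.67 / 0.1424 = 32.79 m/day.
In each layer the seepage velocity is v_i = q/n_i, so the layer transit time is t_i = b_i·n_i / q:
  layer 1 (coarse sand): t_1 = 8.42 × 0.23 / 32.79 = 0.05906 d
  layer 2 (clean gravel): t_2 = 7.93 × 0.29 / 32.79 = 0.07013 d
Total t = Σ t_i = 0.1292 days.

0.129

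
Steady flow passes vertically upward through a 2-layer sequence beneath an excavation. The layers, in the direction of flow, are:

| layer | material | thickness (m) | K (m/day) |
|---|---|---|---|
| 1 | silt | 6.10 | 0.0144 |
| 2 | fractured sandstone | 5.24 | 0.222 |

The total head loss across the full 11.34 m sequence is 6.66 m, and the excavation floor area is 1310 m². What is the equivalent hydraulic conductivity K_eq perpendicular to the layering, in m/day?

Flow is perpendicular to layering, so the layers act in series and the equivalent K is the thickness-weighted harmonic mean.
Total thickness L = 6.10 + 5.24 = 11.34 m.
Σ(b_i/K_i) = 6.10/0.0144 + 5.24/0.222 = 447.2 d.
K_eq = L / Σ(b_i/K_i) = 11.34 / 447.2 = 0.02536 m/day.

0.0254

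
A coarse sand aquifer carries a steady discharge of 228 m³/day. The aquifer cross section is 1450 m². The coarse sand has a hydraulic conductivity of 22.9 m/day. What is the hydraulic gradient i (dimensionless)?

0.00687

From Q = K·A·i, i = Q / (K·A) = 228 / (22.90 × 1450) = 0.006866.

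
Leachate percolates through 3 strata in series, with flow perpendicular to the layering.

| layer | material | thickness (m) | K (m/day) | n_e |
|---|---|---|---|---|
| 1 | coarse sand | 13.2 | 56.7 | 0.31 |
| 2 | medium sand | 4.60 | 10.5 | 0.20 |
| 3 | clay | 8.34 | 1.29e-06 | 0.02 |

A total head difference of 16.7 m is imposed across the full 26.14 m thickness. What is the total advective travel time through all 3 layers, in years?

With flow normal to the layers, continuity requires the same specific discharge q through every layer.
Σ(b_i/K_i) = 13.2/56.7 + 4.60/10.5 + 8.34/1.29e-06 = 6.465e+06 d.
q = Δh / Σ(b_i/K_i) = 16.7 / 6.465e+06 = 2.583e-06 m/day.
In each layer the seepage velocity is v_i = q/n_i, so the layer transit time is t_i = b_i·n_i / q:
  layer 1 (coarse sand): t_1 = 13.2 × 0.31 / 2.583e-06 = 1.584e+06 d
  layer 2 (medium sand): t_2 = 4.60 × 0.20 / 2.583e-06 = 3.562e+05 d
  layer 3 (clay): t_3 = 8.34 × 0.02 / 2.583e-06 = 64574 d
Total t = Σ t_i = 2.005e+06 days = 5489 years.

5490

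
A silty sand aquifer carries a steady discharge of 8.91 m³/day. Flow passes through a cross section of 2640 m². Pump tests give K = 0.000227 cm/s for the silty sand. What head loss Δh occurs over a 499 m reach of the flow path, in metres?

8.59

Convert K: 0.000227 cm/s × 864 = 0.1961 m/day.
From Q = K·A·i, i = Q / (K·A) = 8.91 / (0.1961 × 2640) = 0.01721.
Head loss Δh = i · L = 0.01721 × 499 = 8.587 m.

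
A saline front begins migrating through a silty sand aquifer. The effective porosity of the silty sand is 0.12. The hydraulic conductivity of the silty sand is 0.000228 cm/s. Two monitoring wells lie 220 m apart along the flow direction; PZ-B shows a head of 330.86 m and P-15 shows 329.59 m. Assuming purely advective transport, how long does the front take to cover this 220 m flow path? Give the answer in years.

63.6

Convert K: 0.000228 cm/s × 864 = 0.1970 m/day.
Hydraulic gradient i = (330.86 − 329.59) / 220 = 1.27 / 220 = 0.005773.
Darcy flux q = K · i = 0.1970 × 0.005773 = 0.001137 m/day.
Seepage velocity v = q / n_e = 0.001137 / 0.12 = 0.009477 m/day.
Travel time t = L / v = 220 / 0.009477 = 23215 days = 63.56 years.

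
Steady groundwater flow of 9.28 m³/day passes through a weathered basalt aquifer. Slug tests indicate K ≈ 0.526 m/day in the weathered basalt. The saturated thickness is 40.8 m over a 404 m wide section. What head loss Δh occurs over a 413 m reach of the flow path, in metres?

0.442

Cross-sectional area A = 404 × 40.8 = 16483 m².
From Q = K·A·i, i = Q / (K·A) = 9.28 / (0.5260 × 16483) = 0.001070.
Head loss Δh = i · L = 0.001070 × 413 = 0.4420 m.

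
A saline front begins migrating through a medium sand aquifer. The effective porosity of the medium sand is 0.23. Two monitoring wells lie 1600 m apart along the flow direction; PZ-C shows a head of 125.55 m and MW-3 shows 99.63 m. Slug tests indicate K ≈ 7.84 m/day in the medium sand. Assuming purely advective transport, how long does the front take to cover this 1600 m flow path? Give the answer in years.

Hydraulic gradient i = (125.55 − 99.63) / 1600 = 25.92 / 1600 = 0.01620.
Darcy flux q = K · i = 7.840 × 0.01620 = 0.1270 m/day.
Seepage velocity v = q / n_e = 0.1270 / 0.23 = 0.5522 m/day.
Travel time t = L / v = 1600 / 0.5522 = 2897 days = 7.933 years.

7.93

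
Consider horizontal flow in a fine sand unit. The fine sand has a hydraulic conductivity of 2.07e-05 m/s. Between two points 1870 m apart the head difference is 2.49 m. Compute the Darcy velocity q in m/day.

0.00238

Convert K: 2.07e-05 m/s × 86400 = 1.788 m/day.
Hydraulic gradient i = Δh / L = 2.49 / 1870 = 0.001332.
Specific discharge q = K · i = 1.788 × 0.001332 = 0.002381 m/day.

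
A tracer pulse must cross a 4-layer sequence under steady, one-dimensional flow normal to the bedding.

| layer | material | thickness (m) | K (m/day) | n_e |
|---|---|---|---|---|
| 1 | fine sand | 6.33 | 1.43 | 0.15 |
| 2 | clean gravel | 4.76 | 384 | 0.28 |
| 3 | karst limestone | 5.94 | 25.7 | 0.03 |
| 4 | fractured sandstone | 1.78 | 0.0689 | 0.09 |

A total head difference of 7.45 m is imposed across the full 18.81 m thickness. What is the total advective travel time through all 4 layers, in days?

10.7

With flow normal to the layers, continuity requires the same specific discharge q through every layer.
Σ(b_i/K_i) = 6.33/1.43 + 4.76/384 + 5.94/25.7 + 1.78/0.0689 = 30.50 d.
q = Δh / Σ(b_i/K_i) = 7.45 / 30.50 = 0.2442 m/day.
In each layer the seepage velocity is v_i = q/n_i, so the layer transit time is t_i = b_i·n_i / q:
  layer 1 (fine sand): t_1 = 6.33 × 0.15 / 0.2442 = 3.888 d
  layer 2 (clean gravel): t_2 = 4.76 × 0.28 / 0.2442 = 5.457 d
  layer 3 (karst limestone): t_3 = 5.94 × 0.03 / 0.2442 = 0.7297 d
  layer 4 (fractured sandstone): t_4 = 1.78 × 0.09 / 0.2442 = 0.6560 d
Total t = Σ t_i = 10.73 days.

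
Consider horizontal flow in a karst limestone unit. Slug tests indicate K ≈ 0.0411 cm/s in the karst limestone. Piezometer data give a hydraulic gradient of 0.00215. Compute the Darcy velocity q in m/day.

0.0763

Convert K: 0.0411 cm/s × 864 = 35.51 m/day.
Hydraulic gradient i = 0.00215.
Specific discharge q = K · i = 35.51 × 0.002150 = 0.07635 m/day.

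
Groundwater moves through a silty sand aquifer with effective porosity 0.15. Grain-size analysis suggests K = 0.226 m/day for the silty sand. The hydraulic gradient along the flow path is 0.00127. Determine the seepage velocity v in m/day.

Hydraulic gradient i = 0.00127.
Darcy flux q = K · i = 0.2260 × 0.001270 = 0.0002870 m/day.
Seepage velocity v = q / n_e = 0.0002870 / 0.15 = 0.001913 m/day.

0.00191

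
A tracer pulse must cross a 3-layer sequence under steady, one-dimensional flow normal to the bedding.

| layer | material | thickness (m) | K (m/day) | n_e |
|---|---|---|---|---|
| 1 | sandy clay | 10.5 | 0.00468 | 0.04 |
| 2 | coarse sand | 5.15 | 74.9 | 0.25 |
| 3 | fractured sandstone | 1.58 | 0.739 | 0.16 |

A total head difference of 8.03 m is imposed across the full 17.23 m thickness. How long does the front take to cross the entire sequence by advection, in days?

548

With flow normal to the layers, continuity requires the same specific discharge q through every layer.
Σ(b_i/K_i) = 10.5/0.00468 + 5.15/74.9 + 1.58/0.739 = 2246 d.
q = Δh / Σ(b_i/K_i) = 8.03 / 2246 = 0.003576 m/day.
In each layer the seepage velocity is v_i = q/n_i, so the layer transit time is t_i = b_i·n_i / q:
  layer 1 (sandy clay): t_1 = 10.5 × 0.04 / 0.003576 = 117.5 d
  layer 2 (coarse sand): t_2 = 5.15 × 0.25 / 0.003576 = 360.1 d
  layer 3 (fractured sandstone): t_3 = 1.58 × 0.16 / 0.003576 = 70.70 d
Total t = Σ t_i = 548.2 days.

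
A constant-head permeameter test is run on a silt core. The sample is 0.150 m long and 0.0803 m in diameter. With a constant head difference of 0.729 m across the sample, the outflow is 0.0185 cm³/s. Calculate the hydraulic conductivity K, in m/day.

Cross-sectional area A = π·(d/2)² = π × (0.0803/2)² = 0.005064 m².
Convert discharge: 0.0185 cm³/s = 1.850e-08 m³/s.
Darcy's law rearranged: K = Q·L / (A·Δh) = 1.850e-08 × 0.150 / (0.005064 × 0.729) = 7.516e-07 m/s = 0.06494 m/day.

0.0649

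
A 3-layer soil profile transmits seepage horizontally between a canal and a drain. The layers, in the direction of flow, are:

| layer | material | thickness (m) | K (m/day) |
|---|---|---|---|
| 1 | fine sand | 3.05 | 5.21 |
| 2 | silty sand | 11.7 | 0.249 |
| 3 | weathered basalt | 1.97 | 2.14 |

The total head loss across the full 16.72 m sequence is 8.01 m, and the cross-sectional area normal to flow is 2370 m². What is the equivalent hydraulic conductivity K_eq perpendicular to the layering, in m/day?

Flow is perpendicular to layering, so the layers act in series and the equivalent K is the thickness-weighted harmonic mean.
Total thickness L = 3.05 + 11.7 + 1.97 = 16.72 m.
Σ(b_i/K_i) = 3.05/5.21 + 11.7/0.249 + 1.97/2.14 = 48.49 d.
K_eq = L / Σ(b_i/K_i) = 16.72 / 48.49 = 0.3448 m/day.

0.345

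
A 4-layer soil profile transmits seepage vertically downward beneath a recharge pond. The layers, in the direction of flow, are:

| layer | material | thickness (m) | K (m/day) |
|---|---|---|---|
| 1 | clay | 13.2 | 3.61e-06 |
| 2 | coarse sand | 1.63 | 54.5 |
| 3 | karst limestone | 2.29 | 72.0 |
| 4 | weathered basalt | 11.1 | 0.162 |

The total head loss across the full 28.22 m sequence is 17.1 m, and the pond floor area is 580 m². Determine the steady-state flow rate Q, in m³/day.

Flow is perpendicular to layering, so the layers act in series and the equivalent K is the thickness-weighted harmonic mean.
Total thickness L = 13.2 + 1.63 + 2.29 + 11.1 = 28.22 m.
Σ(b_i/K_i) = 13.2/3.61e-06 + 1.63/54.5 + 2.29/72.0 + 11.1/0.162 = 3.657e+06 d.
K_eq = L / Σ(b_i/K_i) = 28.22 / 3.657e+06 = 7.718e-06 m/day.
Q = K_eq · A · (Δh/L) = 7.718e-06 × 580 × (17.1/28.22) = 0.002712 m³/day.

0.00271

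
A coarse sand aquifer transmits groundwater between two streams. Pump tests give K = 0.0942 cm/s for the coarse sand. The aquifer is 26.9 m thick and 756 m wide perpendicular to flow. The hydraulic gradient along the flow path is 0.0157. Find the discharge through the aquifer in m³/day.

Convert K: 0.0942 cm/s × 864 = 81.39 m/day.
Cross-sectional area A = 756 × 26.9 = 20336 m².
Hydraulic gradient i = 0.0157.
Darcy's law: Q = K · A · i = 81.39 × 20336 × 0.01570 = 25986 m³/day.

26000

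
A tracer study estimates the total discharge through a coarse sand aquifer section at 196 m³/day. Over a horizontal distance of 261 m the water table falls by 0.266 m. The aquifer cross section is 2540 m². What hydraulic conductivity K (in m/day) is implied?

75.7

Hydraulic gradient i = Δh / L = 0.266 / 261 = 0.001019.
From Q = K·A·i, K = Q / (A·i) = 196 / (2540 × 0.001019) = 75.71 m/day.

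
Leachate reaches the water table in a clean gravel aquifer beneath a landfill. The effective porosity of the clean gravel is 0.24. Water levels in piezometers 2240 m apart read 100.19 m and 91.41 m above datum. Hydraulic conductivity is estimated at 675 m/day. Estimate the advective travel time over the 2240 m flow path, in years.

Hydraulic gradient i = (100.19 − 91.41) / 2240 = 8.78 / 2240 = 0.003920.
Darcy flux q = K · i = 675.0 × 0.003920 = 2.646 m/day.
Seepage velocity v = q / n_e = 2.646 / 0.24 = 11.02 m/day.
Travel time t = L / v = 2240 / 11.02 = 203.2 days = 0.5563 years.

0.556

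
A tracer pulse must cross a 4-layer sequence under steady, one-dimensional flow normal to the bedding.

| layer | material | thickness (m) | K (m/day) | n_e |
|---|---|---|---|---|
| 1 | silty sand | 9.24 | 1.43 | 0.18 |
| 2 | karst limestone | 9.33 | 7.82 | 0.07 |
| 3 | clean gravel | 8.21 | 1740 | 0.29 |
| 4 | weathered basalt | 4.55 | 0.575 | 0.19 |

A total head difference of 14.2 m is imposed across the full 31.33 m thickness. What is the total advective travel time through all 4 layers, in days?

6.10

With flow normal to the layers, continuity requires the same specific discharge q through every layer.
Σ(b_i/K_i) = 9.24/1.43 + 9.33/7.82 + 8.21/1740 + 4.55/0.575 = 15.57 d.
q = Δh / Σ(b_i/K_i) = 14.2 / 15.57 = 0.9119 m/day.
In each layer the seepage velocity is v_i = q/n_i, so the layer transit time is t_i = b_i·n_i / q:
  layer 1 (silty sand): t_1 = 9.24 × 0.18 / 0.9119 = 1.824 d
  layer 2 (karst limestone): t_2 = 9.33 × 0.07 / 0.9119 = 0.7162 d
  layer 3 (clean gravel): t_3 = 8.21 × 0.29 / 0.9119 = 2.611 d
  layer 4 (weathered basalt): t_4 = 4.55 × 0.19 / 0.9119 = 0.9481 d
Total t = Σ t_i = 6.099 days.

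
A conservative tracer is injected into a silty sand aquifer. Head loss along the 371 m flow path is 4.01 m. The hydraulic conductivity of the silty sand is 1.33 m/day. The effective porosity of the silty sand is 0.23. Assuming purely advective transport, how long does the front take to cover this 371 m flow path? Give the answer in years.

16.3

Hydraulic gradient i = Δh / L = 4.01 / 371 = 0.01081.
Darcy flux q = K · i = 1.330 × 0.01081 = 0.01438 m/day.
Seepage velocity v = q / n_e = 0.01438 / 0.23 = 0.06250 m/day.
Travel time t = L / v = 371 / 0.06250 = 5936 days = 16.25 years.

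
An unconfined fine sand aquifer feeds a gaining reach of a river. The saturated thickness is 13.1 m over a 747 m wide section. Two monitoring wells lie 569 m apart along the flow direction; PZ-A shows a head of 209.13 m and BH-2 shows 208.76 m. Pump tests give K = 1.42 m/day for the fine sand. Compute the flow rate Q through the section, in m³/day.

Cross-sectional area A = 747 × 13.1 = 9786 m².
Hydraulic gradient i = (209.13 − 208.76) / 569 = 0.37 / 569 = 0.0006503.
Darcy's law: Q = K · A · i = 1.420 × 9786 × 0.0006503 = 9.036 m³/day.

9.04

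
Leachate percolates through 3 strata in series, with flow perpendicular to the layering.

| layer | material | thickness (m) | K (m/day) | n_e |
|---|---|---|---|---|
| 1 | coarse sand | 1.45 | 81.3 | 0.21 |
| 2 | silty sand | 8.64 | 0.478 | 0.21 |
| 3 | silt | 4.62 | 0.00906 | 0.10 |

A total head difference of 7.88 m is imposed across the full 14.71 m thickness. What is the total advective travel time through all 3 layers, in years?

0.473

With flow normal to the layers, continuity requires the same specific discharge q through every layer.
Σ(b_i/K_i) = 1.45/81.3 + 8.64/0.478 + 4.62/0.00906 = 528.0 d.
q = Δh / Σ(b_i/K_i) = 7.88 / 528.0 = 0.01492 m/day.
In each layer the seepage velocity is v_i = q/n_i, so the layer transit time is t_i = b_i·n_i / q:
  layer 1 (coarse sand): t_1 = 1.45 × 0.21 / 0.01492 = 20.40 d
  layer 2 (silty sand): t_2 = 8.64 × 0.21 / 0.01492 = 121.6 d
  layer 3 (silt): t_3 = 4.62 × 0.10 / 0.01492 = 30.96 d
Total t = Σ t_i = 172.9 days = 0.4735 years.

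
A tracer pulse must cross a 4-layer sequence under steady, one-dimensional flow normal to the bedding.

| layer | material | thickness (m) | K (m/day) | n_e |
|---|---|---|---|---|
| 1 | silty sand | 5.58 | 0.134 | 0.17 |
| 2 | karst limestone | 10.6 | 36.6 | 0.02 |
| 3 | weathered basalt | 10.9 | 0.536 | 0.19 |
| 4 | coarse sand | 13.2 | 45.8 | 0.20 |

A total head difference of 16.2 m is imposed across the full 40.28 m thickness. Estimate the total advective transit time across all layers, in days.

With flow normal to the layers, continuity requires the same specific discharge q through every layer.
Σ(b_i/K_i) = 5.58/0.134 + 10.6/36.6 + 10.9/0.536 + 13.2/45.8 = 62.56 d.
q = Δh / Σ(b_i/K_i) = 16.2 / 62.56 = 0.2590 m/day.
In each layer the seepage velocity is v_i = q/n_i, so the layer transit time is t_i = b_i·n_i / q:
  layer 1 (silty sand): t_1 = 5.58 × 0.17 / 0.2590 = 3.663 d
  layer 2 (karst limestone): t_2 = 10.6 × 0.02 / 0.2590 = 0.8186 d
  layer 3 (weathered basalt): t_3 = 10.9 × 0.19 / 0.2590 = 7.997 d
  layer 4 (coarse sand): t_4 = 13.2 × 0.20 / 0.2590 = 10.19 d
Total t = Σ t_i = 22.67 days.

22.7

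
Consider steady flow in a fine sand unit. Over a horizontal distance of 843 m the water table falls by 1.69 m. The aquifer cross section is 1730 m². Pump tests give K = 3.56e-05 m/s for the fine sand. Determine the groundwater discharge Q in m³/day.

Convert K: 3.56e-05 m/s × 86400 = 3.076 m/day.
Hydraulic gradient i = Δh / L = 1.69 / 843 = 0.002005.
Darcy's law: Q = K · A · i = 3.076 × 1730 × 0.002005 = 10.67 m³/day.

10.7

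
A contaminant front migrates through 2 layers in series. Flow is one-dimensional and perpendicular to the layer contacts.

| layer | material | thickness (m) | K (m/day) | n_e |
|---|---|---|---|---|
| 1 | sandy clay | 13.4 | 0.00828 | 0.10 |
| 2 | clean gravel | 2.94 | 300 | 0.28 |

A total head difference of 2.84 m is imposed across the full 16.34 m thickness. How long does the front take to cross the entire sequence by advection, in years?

3.37

With flow normal to the layers, continuity requires the same specific discharge q through every layer.
Σ(b_i/K_i) = 13.4/0.00828 + 2.94/300 = 1618 d.
q = Δh / Σ(b_i/K_i) = 2.84 / 1618 = 0.001755 m/day.
In each layer the seepage velocity is v_i = q/n_i, so the layer transit time is t_i = b_i·n_i / q:
  layer 1 (sandy clay): t_1 = 13.4 × 0.10 / 0.001755 = 763.6 d
  layer 2 (clean gravel): t_2 = 2.94 × 0.28 / 0.001755 = 469.1 d
Total t = Σ t_i = 1233 days = 3.375 years.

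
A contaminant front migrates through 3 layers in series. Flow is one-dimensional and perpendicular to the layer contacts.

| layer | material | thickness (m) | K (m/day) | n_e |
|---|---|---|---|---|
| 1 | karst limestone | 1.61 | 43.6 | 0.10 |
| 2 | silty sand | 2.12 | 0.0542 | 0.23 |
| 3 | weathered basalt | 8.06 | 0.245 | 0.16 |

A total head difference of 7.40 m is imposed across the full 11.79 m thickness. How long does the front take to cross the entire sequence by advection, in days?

18.9

With flow normal to the layers, continuity requires the same specific discharge q through every layer.
Σ(b_i/K_i) = 1.61/43.6 + 2.12/0.0542 + 8.06/0.245 = 72.05 d.
q = Δh / Σ(b_i/K_i) = 7.40 / 72.05 = 0.1027 m/day.
In each layer the seepage velocity is v_i = q/n_i, so the layer transit time is t_i = b_i·n_i / q:
  layer 1 (karst limestone): t_1 = 1.61 × 0.10 / 0.1027 = 1.568 d
  layer 2 (silty sand): t_2 = 2.12 × 0.23 / 0.1027 = 4.747 d
  layer 3 (weathered basalt): t_3 = 8.06 × 0.16 / 0.1027 = 12.56 d
Total t = Σ t_i = 18.87 days.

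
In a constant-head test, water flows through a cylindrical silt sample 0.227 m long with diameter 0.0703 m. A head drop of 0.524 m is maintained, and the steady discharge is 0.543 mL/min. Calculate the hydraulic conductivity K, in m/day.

0.0873

Cross-sectional area A = π·(d/2)² = π × (0.0703/2)² = 0.003882 m².
Convert discharge: 0.543 mL/min = 9.050e-09 m³/s.
Darcy's law rearranged: K = Q·L / (A·Δh) = 9.050e-09 × 0.227 / (0.003882 × 0.524) = 1.010e-06 m/s = 0.08727 m/day.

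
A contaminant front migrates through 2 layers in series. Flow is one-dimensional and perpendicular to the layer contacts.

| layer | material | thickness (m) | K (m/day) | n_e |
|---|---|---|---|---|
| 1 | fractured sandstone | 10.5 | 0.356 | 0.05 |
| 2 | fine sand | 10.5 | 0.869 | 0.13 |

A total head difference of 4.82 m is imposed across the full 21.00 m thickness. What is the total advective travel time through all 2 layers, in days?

16.3

With flow normal to the layers, continuity requires the same specific discharge q through every layer.
Σ(b_i/K_i) = 10.5/0.356 + 10.5/0.869 = 41.58 d.
q = Δh / Σ(b_i/K_i) = 4.82 / 41.58 = 0.1159 m/day.
In each layer the seepage velocity is v_i = q/n_i, so the layer transit time is t_i = b_i·n_i / q:
  layer 1 (fractured sandstone): t_1 = 10.5 × 0.05 / 0.1159 = 4.529 d
  layer 2 (fine sand): t_2 = 10.5 × 0.13 / 0.1159 = 11.77 d
Total t = Σ t_i = 16.30 days.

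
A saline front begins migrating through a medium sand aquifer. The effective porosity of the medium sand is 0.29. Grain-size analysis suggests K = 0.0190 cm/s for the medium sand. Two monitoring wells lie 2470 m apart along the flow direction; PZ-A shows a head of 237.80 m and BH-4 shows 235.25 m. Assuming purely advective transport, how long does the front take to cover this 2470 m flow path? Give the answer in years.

Convert K: 0.0190 cm/s × 864 = 16.42 m/day.
Hydraulic gradient i = (237.80 − 235.25) / 2470 = 2.55 / 2470 = 0.001032.
Darcy flux q = K · i = 16.42 × 0.001032 = 0.01695 m/day.
Seepage velocity v = q / n_e = 0.01695 / 0.29 = 0.05844 m/day.
Travel time t = L / v = 2470 / 0.05844 = 42265 days = 115.7 years.

116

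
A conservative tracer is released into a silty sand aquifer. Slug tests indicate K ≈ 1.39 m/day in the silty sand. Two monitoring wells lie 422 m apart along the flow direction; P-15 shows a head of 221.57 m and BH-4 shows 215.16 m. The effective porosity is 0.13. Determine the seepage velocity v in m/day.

Hydraulic gradient i = (221.57 − 215.16) / 422 = 6.41 / 422 = 0.01519.
Darcy flux q = K · i = 1.390 × 0.01519 = 0.02111 m/day.
Seepage velocity v = q / n_e = 0.02111 / 0.13 = 0.1624 m/day.

0.162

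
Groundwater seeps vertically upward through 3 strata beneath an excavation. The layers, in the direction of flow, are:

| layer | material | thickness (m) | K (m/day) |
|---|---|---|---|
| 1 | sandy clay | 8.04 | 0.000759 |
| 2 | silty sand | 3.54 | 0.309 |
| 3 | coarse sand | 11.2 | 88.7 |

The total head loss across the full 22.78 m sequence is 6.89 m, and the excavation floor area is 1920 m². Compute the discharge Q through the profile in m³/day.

Flow is perpendicular to layering, so the layers act in series and the equivalent K is the thickness-weighted harmonic mean.
Total thickness L = 8.04 + 3.54 + 11.2 = 22.78 m.
Σ(b_i/K_i) = 8.04/0.000759 + 3.54/0.309 + 11.2/88.7 = 10604 d.
K_eq = L / Σ(b_i/K_i) = 22.78 / 10604 = 0.002148 m/day.
Q = K_eq · A · (Δh/L) = 0.002148 × 1920 × (6.89/22.78) = 1.247 m³/day.

1.25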